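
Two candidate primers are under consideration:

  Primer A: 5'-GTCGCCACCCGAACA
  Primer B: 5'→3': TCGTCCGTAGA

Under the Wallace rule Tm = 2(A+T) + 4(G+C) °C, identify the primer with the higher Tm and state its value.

Primer A: A+T=5, G+C=10 → Tm = 2(5)+4(10) = 50°C
Primer B: A+T=5, G+C=6 → Tm = 2(5)+4(6) = 34°C
50°C vs 34°C → primer A is higher.

Primer A, 50°C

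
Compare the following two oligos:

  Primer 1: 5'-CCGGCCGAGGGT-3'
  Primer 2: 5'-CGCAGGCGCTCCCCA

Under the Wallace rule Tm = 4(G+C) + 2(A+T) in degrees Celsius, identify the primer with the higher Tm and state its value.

Primer 2, 54°C

Primer 1: A+T=2, G+C=10 → Tm = 2(2)+4(10) = 44°C
Primer 2: A+T=3, G+C=12 → Tm = 2(3)+4(12) = 54°C
44°C vs 54°C → primer 2 is higher.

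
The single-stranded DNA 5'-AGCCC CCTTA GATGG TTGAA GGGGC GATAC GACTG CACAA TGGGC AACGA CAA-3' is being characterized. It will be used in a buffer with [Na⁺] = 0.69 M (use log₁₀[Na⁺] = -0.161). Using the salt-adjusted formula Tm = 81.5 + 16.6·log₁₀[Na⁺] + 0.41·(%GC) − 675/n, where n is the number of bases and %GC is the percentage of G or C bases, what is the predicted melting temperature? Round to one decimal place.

Length n = 53. G=16, C=13, T=8, A=16
G+C = 29, so %GC = 29/53 × 100 = 54.717%
Salt term: 16.6 × (-0.161) = -2.673
GC term: 0.41 × 54.717 = 22.434; length term: −675/53 = −12.736
Tm = 81.5 + (-2.673) + 22.434 − 12.736 = 88.525 → 88.5°C

88.5°C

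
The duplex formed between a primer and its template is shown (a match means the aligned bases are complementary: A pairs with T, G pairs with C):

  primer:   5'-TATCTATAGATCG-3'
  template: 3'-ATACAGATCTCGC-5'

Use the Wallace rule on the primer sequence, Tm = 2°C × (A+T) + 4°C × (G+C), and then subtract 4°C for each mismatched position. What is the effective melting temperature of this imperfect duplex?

22°C

Primer base counts: A=4, T=5, G=2, C=2 → A+T=9, G+C=4
Perfect-match Tm = 2(9) + 4(4) = 18 + 16 = 34°C
Mismatches (positions where the bases are not complementary): 3 (at positions 4, 6, 11)
Effective Tm = 34 − 3×4 = 34 − 12 = 22°C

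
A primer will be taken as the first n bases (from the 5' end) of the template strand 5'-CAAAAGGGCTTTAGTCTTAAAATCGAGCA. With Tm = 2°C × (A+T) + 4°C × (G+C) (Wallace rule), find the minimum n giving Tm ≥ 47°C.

n = 17

First 16 bases: CAAAAGGGCTTTAGTC → Tm = 46°C (< 47°C)
First 17 bases: CAAAAGGGCTTTAGTCT → Tm = 48°C (≥ 47°C)
Each additional base adds 2°C (A/T) or 4°C (G/C), so Tm is non-decreasing in n; n = 17 is the first length to reach 47°C.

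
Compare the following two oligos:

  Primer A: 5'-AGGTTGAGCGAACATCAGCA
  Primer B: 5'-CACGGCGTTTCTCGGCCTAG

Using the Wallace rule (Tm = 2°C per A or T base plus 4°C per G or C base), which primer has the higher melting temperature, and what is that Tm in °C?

Primer A: A+T=10, G+C=10 → Tm = 2(10)+4(10) = 60°C
Primer B: A+T=7, G+C=13 → Tm = 2(7)+4(13) = 66°C
60°C vs 66°C → primer B is higher.

Primer B, 66°C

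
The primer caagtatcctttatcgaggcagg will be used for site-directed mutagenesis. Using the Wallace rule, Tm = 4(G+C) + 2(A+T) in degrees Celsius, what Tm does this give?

Scanning the sequence gives G=6, C=5, A=6, T=6.
AT pairs contribute 12, GC pairs contribute 11.
Tm = 2(12) + 4(11) = 24 + 44 = 68°C

68°C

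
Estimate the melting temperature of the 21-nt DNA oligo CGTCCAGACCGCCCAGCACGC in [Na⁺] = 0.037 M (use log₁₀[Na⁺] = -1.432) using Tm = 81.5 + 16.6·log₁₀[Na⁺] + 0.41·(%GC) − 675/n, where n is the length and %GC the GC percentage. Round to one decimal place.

Length n = 21. C=11, A=4, G=5, T=1
G+C = 16, so %GC = 16/21 × 100 = 76.19%
Salt term: 16.6 × (-1.432) = -23.771
GC term: 0.41 × 76.19 = 31.238; length term: −675/21 = −32.143
Tm = 81.5 + (-23.771) + 31.238 − 32.143 = 56.824 → 56.8°C

56.8°C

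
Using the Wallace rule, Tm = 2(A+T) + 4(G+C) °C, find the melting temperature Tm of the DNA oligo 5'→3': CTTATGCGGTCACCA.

46°C

Scanning the sequence gives G=3, C=5, T=4, A=3.
So N_AT = 7 and N_GC = 8.
Tm = 4·8 + 2·7 = 32 + 14 = 46°C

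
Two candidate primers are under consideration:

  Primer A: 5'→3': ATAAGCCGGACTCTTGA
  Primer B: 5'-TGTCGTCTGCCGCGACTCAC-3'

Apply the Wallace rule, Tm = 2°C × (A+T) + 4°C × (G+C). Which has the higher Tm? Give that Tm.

Primer B, 66°C

Primer A: A+T=9, G+C=8 → Tm = 2(9)+4(8) = 50°C
Primer B: A+T=7, G+C=13 → Tm = 2(7)+4(13) = 66°C
50°C vs 66°C → primer B is higher.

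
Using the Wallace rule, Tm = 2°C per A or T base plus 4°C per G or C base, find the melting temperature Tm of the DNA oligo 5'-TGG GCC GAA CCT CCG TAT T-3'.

C=6, A=3, G=5, T=5
So N_AT = 8 and N_GC = 11.
Tm = 4·11 + 2·8 = 44 + 16 = 60°C

60°C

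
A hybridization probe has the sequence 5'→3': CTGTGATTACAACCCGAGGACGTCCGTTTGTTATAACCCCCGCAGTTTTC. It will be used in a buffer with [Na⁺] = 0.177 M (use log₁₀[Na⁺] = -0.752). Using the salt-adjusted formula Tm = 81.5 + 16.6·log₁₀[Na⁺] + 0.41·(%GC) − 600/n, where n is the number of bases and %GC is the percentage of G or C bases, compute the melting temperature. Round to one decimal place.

Length n = 50. C=15, T=15, A=10, G=10
G+C = 25, so %GC = 25/50 × 100 = 50%
Salt term: 16.6 × (-0.752) = -12.483
GC term: 0.41 × 50 = 20.5; length term: −600/50 = −12
Tm = 81.5 + (-12.483) + 20.5 − 12 = 77.517 → 77.5°C

77.5°C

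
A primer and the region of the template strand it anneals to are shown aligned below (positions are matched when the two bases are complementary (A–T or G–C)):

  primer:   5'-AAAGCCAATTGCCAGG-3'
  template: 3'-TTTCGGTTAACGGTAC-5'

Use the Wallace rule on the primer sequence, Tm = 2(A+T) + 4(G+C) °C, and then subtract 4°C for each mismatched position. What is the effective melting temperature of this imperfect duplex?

Primer base counts: A=6, T=2, G=4, C=4 → A+T=8, G+C=8
Perfect-match Tm = 2(8) + 4(8) = 16 + 32 = 48°C
Mismatches (positions where the bases are not complementary): 1 (at position 15)
Effective Tm = 48 − 1×4 = 48 − 4 = 44°C

44°C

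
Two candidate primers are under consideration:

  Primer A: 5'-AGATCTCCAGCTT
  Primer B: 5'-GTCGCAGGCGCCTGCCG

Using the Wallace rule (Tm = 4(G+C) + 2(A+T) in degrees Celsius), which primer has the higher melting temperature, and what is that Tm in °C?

Primer B, 62°C

Primer A: A+T=7, G+C=6 → Tm = 2(7)+4(6) = 38°C
Primer B: A+T=3, G+C=14 → Tm = 2(3)+4(14) = 62°C
38°C vs 62°C → primer B is higher.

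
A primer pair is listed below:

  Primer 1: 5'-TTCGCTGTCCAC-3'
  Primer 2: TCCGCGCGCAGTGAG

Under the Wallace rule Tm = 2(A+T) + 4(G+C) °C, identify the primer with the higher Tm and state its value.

Primer 2, 52°C

Primer 1: A+T=5, G+C=7 → Tm = 2(5)+4(7) = 38°C
Primer 2: A+T=4, G+C=11 → Tm = 2(4)+4(11) = 52°C
38°C vs 52°C → primer 2 is higher.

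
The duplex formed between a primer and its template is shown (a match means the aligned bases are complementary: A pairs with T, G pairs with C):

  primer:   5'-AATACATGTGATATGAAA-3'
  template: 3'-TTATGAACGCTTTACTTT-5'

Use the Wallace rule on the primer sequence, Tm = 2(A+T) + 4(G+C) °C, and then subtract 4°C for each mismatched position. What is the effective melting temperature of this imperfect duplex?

Primer base counts: A=9, T=5, G=3, C=1 → A+T=14, G+C=4
Perfect-match Tm = 2(14) + 4(4) = 28 + 16 = 44°C
Mismatches (positions where the bases are not complementary): 3 (at positions 6, 9, 12)
Effective Tm = 44 − 3×4 = 44 − 12 = 32°C

32°C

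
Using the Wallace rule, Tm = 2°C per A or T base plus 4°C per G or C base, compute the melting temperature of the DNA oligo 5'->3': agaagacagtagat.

Scanning the sequence gives G=4, A=7, C=1, T=2.
A+T = 9, G+C = 5
Tm = 2×9 + 4×5 = 38°C

38°C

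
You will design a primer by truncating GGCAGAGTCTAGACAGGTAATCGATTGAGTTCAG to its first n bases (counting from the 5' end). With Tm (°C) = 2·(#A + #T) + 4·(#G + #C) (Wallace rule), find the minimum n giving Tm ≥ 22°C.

First 6 bases: GGCAGA → Tm = 20°C (< 22°C)
First 7 bases: GGCAGAG → Tm = 24°C (≥ 22°C)
Each additional base adds 2°C (A/T) or 4°C (G/C), so Tm is non-decreasing in n; n = 7 is the first length to reach 22°C.

n = 7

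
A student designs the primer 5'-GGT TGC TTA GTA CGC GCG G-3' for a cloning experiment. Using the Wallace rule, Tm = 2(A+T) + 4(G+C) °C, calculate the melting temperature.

62°C

Base counts: G=8, C=4, A=2, T=5
A+T = 7, G+C = 12
Tm = 2×7 + 4×12 = 62°C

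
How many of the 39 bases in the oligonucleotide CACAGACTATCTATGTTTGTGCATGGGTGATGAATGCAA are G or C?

16

Scanning the sequence gives C=6, T=12, G=10, A=11.
Total G or C: 10 + 6 = 16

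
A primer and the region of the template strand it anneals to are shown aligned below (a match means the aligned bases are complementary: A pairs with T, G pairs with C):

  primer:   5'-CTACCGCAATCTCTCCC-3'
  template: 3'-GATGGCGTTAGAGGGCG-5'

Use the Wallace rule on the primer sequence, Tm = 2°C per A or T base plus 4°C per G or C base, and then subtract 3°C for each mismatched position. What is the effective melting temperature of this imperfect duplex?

48°C

Primer base counts: A=3, T=4, G=1, C=9 → A+T=7, G+C=10
Perfect-match Tm = 2(7) + 4(10) = 14 + 40 = 54°C
Mismatches (positions where the bases are not complementary): 2 (at positions 14, 16)
Effective Tm = 54 − 2×3 = 54 − 6 = 48°C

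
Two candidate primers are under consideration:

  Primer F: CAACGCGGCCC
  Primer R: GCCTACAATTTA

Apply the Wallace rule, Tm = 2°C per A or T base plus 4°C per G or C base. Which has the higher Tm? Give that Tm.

Primer F, 40°C

Primer F: A+T=2, G+C=9 → Tm = 2(2)+4(9) = 40°C
Primer R: A+T=8, G+C=4 → Tm = 2(8)+4(4) = 32°C
40°C vs 32°C → primer F is higher.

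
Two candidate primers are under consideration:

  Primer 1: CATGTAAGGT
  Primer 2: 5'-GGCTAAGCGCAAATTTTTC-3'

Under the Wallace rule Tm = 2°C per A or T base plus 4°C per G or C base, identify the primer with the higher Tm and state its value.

Primer 1: A+T=6, G+C=4 → Tm = 2(6)+4(4) = 28°C
Primer 2: A+T=11, G+C=8 → Tm = 2(11)+4(8) = 54°C
28°C vs 54°C → primer 2 is higher.

Primer 2, 54°C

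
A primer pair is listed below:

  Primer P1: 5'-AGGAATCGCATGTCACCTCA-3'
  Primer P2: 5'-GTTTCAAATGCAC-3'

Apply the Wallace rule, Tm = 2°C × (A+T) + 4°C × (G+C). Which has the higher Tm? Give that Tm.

Primer P1: A+T=10, G+C=10 → Tm = 2(10)+4(10) = 60°C
Primer P2: A+T=8, G+C=5 → Tm = 2(8)+4(5) = 36°C
60°C vs 36°C → primer P1 is higher.

Primer P1, 60°C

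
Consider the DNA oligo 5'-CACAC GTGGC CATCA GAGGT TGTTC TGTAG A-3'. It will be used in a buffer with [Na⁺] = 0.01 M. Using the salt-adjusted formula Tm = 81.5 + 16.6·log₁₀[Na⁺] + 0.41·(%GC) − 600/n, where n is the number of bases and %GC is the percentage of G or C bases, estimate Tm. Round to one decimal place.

50.1°C

Length n = 31. Base counts: T=8, C=7, A=7, G=9
G+C = 16, so %GC = 16/31 × 100 = 51.613%
Salt term: 16.6 × (-2) = -33.2
GC term: 0.41 × 51.613 = 21.161; length term: −600/31 = −19.355
Tm = 81.5 + (-33.2) + 21.161 − 19.355 = 50.106 → 50.1°C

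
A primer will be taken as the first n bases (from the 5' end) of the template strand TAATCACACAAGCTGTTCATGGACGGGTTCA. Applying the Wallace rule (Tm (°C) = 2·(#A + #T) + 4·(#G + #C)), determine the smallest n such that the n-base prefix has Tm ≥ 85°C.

First 29 bases: TAATCACACAAGCTGTTCATGGACGGGTT → Tm = 84°C (< 85°C)
First 30 bases: TAATCACACAAGCTGTTCATGGACGGGTTC → Tm = 88°C (≥ 85°C)
Since every base adds ≥2°C, Tm only increases with n, so the threshold is first crossed at n = 30.

n = 30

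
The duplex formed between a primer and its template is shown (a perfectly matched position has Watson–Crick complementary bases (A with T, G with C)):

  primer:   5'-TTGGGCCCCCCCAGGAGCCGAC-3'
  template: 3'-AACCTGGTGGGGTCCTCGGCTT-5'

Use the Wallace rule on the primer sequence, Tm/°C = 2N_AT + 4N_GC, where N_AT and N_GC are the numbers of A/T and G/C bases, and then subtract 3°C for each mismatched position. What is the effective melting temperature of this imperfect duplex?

Primer base counts: A=3, T=2, G=7, C=10 → A+T=5, G+C=17
Perfect-match Tm = 2(5) + 4(17) = 10 + 68 = 78°C
Mismatches (positions where the bases are not complementary): 3 (at positions 5, 8, 22)
Effective Tm = 78 − 3×3 = 78 − 9 = 69°C

69°C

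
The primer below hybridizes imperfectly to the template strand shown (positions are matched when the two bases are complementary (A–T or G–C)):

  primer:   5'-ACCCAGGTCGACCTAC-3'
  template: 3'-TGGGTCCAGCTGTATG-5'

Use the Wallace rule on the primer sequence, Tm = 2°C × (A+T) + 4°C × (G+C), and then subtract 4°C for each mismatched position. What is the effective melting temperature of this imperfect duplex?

Primer base counts: A=4, T=2, G=3, C=7 → A+T=6, G+C=10
Perfect-match Tm = 2(6) + 4(10) = 12 + 40 = 52°C
Mismatches (positions where the bases are not complementary): 1 (at position 13)
Effective Tm = 52 − 1×4 = 52 − 4 = 48°C

48°C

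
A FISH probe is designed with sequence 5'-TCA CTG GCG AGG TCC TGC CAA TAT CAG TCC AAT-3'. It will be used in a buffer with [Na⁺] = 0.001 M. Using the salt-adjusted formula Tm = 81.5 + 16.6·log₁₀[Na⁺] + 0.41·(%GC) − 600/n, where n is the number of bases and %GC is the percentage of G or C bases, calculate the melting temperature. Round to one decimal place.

Length n = 33. Base counts: T=8, A=8, C=10, G=7
G+C = 17, so %GC = 17/33 × 100 = 51.515%
Salt term: 16.6 × (-3) = -49.8
GC term: 0.41 × 51.515 = 21.121; length term: −600/33 = −18.182
Tm = 81.5 + (-49.8) + 21.121 − 18.182 = 34.639 → 34.6°C

34.6°C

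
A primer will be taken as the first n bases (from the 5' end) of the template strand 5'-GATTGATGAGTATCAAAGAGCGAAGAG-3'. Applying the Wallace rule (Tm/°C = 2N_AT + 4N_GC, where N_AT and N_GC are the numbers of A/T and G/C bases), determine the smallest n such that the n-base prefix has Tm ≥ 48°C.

First 17 bases: GATTGATGAGTATCAAA → Tm = 44°C (< 48°C)
First 18 bases: GATTGATGAGTATCAAAG → Tm = 48°C (≥ 48°C)
Since every base adds ≥2°C, Tm only increases with n, so the threshold is first crossed at n = 18.

n = 18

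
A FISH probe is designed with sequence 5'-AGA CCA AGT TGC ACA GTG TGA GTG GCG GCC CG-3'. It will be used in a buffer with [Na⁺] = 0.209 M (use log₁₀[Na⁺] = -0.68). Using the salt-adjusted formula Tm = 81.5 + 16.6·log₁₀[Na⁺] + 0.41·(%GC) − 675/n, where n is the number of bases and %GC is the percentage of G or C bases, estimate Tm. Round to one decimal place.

74.7°C

Length n = 32. A=7, C=8, G=12, T=5
G+C = 20, so %GC = 20/32 × 100 = 62.5%
Salt term: 16.6 × (-0.68) = -11.288
GC term: 0.41 × 62.5 = 25.625; length term: −675/32 = −21.094
Tm = 81.5 + (-11.288) + 25.625 − 21.094 = 74.743 → 74.7°C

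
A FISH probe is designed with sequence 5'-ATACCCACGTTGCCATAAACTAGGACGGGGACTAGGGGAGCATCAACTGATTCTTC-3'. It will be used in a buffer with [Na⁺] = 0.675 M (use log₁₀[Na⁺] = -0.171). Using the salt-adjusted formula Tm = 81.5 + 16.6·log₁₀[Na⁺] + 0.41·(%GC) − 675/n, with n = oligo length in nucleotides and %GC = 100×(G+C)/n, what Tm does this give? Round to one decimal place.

87.1°C

Length n = 56. Counting bases: A=16, G=14, T=12, C=14
G+C = 28, so %GC = 28/56 × 100 = 50%
Salt term: 16.6 × (-0.171) = -2.839
GC term: 0.41 × 50 = 20.5; length term: −675/56 = −12.054
Tm = 81.5 + (-2.839) + 20.5 − 12.054 = 87.107 → 87.1°C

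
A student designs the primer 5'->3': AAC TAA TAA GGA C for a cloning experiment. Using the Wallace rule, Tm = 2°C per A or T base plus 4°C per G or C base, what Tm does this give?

34°C

Scanning the sequence gives T=2, G=2, A=7, C=2.
AT pairs contribute 9, GC pairs contribute 4.
Tm = 4·4 + 2·9 = 16 + 18 = 34°C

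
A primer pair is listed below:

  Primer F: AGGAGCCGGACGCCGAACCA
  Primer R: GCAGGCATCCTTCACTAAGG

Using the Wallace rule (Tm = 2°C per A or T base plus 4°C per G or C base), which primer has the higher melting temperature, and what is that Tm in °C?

Primer F: A+T=6, G+C=14 → Tm = 2(6)+4(14) = 68°C
Primer R: A+T=9, G+C=11 → Tm = 2(9)+4(11) = 62°C
68°C vs 62°C → primer F is higher.

Primer F, 68°C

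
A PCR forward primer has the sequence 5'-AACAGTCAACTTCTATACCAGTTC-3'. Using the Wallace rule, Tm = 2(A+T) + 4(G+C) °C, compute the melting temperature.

Scanning the sequence gives C=7, T=7, G=2, A=8.
So N_AT = 15 and N_GC = 9.
Tm = 4·9 + 2·15 = 36 + 30 = 66°C

66°C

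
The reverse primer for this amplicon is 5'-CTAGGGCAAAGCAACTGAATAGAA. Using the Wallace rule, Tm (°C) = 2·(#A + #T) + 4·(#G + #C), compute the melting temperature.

A=11, G=6, T=3, C=4
AT pairs contribute 14, GC pairs contribute 10.
Tm = 4·10 + 2·14 = 40 + 28 = 68°C

68°C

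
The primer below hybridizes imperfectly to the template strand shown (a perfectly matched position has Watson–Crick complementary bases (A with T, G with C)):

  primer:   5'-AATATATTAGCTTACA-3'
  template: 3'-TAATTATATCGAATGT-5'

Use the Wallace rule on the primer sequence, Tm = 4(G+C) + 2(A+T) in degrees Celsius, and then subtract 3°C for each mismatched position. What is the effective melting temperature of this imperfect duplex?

26°C

Primer base counts: A=7, T=6, G=1, C=2 → A+T=13, G+C=3
Perfect-match Tm = 2(13) + 4(3) = 26 + 12 = 38°C
Mismatches (positions where the bases are not complementary): 4 (at positions 2, 5, 6, 7)
Effective Tm = 38 − 4×3 = 38 − 12 = 26°C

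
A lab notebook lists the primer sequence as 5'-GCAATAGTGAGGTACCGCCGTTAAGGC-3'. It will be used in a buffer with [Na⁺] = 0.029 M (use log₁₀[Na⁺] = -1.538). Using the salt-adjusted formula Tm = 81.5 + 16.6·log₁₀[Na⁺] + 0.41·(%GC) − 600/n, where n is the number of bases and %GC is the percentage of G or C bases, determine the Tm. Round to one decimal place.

Length n = 27. Scanning the sequence gives C=6, T=5, G=9, A=7.
G+C = 15, so %GC = 15/27 × 100 = 55.556%
Salt term: 16.6 × (-1.538) = -25.531
GC term: 0.41 × 55.556 = 22.778; length term: −600/27 = −22.222
Tm = 81.5 + (-25.531) + 22.778 − 22.222 = 56.525 → 56.5°C

56.5°C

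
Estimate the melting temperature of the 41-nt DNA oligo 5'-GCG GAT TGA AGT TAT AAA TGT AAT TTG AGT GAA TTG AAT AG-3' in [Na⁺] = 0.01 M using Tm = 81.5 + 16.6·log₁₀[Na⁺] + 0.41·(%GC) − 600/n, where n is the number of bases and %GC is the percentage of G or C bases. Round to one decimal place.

Length n = 41. Scanning the sequence gives C=1, G=11, T=14, A=15.
G+C = 12, so %GC = 12/41 × 100 = 29.268%
Salt term: 16.6 × (-2) = -33.2
GC term: 0.41 × 29.268 = 12; length term: −600/41 = −14.634
Tm = 81.5 + (-33.2) + 12 − 14.634 = 45.666 → 45.7°C

45.7°C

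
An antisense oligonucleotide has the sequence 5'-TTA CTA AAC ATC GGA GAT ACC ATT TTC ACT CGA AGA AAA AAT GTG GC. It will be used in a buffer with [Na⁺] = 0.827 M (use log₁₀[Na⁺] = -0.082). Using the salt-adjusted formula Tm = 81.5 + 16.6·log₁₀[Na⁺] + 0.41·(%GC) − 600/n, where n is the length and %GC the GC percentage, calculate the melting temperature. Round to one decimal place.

82.2°C

Length n = 47. G=8, C=9, T=12, A=18
G+C = 17, so %GC = 17/47 × 100 = 36.17%
Salt term: 16.6 × (-0.082) = -1.361
GC term: 0.41 × 36.17 = 14.83; length term: −600/47 = −12.766
Tm = 81.5 + (-1.361) + 14.83 − 12.766 = 82.203 → 82.2°C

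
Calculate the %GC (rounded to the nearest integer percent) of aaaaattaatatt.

0%

Scanning the sequence gives G=0, T=5, A=8, C=0.
G+C = 0 + 0 = 0 out of 13 bases
%GC = 0/13 × 100 = 0% ≈ 0%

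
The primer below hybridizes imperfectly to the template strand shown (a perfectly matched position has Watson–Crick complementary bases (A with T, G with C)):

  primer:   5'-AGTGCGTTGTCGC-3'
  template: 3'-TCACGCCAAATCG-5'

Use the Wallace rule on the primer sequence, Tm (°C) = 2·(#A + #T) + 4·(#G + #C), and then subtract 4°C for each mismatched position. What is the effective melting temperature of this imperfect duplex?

Primer base counts: A=1, T=4, G=5, C=3 → A+T=5, G+C=8
Perfect-match Tm = 2(5) + 4(8) = 10 + 32 = 42°C
Mismatches (positions where the bases are not complementary): 3 (at positions 7, 9, 11)
Effective Tm = 42 − 3×4 = 42 − 12 = 30°C

30°C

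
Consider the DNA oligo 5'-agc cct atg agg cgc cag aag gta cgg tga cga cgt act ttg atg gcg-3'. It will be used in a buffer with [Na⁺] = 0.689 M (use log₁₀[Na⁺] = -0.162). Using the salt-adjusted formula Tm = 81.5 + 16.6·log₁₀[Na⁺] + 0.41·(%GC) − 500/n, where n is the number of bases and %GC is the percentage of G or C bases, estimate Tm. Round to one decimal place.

Length n = 48. Counting bases: G=17, C=11, A=11, T=9
G+C = 28, so %GC = 28/48 × 100 = 58.333%
Salt term: 16.6 × (-0.162) = -2.689
GC term: 0.41 × 58.333 = 23.917; length term: −500/48 = −10.417
Tm = 81.5 + (-2.689) + 23.917 − 10.417 = 92.311 → 92.3°C

92.3°C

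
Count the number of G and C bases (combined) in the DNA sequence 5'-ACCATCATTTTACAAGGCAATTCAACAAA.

9

Scanning the sequence gives G=2, T=7, A=13, C=7.
Total G or C: 2 + 7 = 9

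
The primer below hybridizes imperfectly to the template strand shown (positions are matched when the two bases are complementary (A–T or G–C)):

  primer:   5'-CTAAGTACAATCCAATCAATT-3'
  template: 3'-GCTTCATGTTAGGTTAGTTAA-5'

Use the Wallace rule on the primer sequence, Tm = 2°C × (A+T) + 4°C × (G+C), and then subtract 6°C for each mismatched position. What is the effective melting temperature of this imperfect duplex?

Primer base counts: A=9, T=6, G=1, C=5 → A+T=15, G+C=6
Perfect-match Tm = 2(15) + 4(6) = 30 + 24 = 54°C
Mismatches (positions where the bases are not complementary): 1 (at position 2)
Effective Tm = 54 − 1×6 = 54 − 6 = 48°C

48°C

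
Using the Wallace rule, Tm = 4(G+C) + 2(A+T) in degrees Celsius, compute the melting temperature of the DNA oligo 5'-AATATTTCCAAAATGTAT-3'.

42°C

Counting bases: A=8, G=1, T=7, C=2
AT pairs contribute 15, GC pairs contribute 3.
Tm = 2(15) + 4(3) = 30 + 12 = 42°C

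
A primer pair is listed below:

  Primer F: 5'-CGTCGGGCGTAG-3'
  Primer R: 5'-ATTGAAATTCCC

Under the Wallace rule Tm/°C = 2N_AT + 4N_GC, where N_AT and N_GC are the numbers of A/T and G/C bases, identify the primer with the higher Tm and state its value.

Primer F, 42°C

Primer F: A+T=3, G+C=9 → Tm = 2(3)+4(9) = 42°C
Primer R: A+T=8, G+C=4 → Tm = 2(8)+4(4) = 32°C
42°C vs 32°C → primer F is higher.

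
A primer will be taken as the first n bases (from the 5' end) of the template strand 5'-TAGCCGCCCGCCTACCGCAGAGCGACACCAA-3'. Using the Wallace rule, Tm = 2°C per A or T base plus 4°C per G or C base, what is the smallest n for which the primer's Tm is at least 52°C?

n = 15

First 14 bases: TAGCCGCCCGCCTA → Tm = 48°C (< 52°C)
First 15 bases: TAGCCGCCCGCCTAC → Tm = 52°C (≥ 52°C)
Each additional base adds 2°C (A/T) or 4°C (G/C), so Tm is non-decreasing in n; n = 15 is the first length to reach 52°C.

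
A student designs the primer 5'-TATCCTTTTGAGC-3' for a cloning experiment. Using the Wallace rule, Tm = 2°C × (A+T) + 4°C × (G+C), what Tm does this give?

36°C

Base counts: C=3, T=6, A=2, G=2
AT pairs contribute 8, GC pairs contribute 5.
Tm = 2×8 + 4×5 = 36°C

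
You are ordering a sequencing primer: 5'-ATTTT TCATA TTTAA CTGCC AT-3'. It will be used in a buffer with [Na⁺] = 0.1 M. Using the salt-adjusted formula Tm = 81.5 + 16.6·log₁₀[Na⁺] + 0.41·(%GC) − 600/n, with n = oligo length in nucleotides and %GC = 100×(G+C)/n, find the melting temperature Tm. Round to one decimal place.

Length n = 22. Scanning the sequence gives A=6, C=4, G=1, T=11.
G+C = 5, so %GC = 5/22 × 100 = 22.727%
Salt term: 16.6 × (-1) = -16.6
GC term: 0.41 × 22.727 = 9.318; length term: −600/22 = −27.273
Tm = 81.5 + (-16.6) + 9.318 − 27.273 = 46.945 → 46.9°C

46.9°C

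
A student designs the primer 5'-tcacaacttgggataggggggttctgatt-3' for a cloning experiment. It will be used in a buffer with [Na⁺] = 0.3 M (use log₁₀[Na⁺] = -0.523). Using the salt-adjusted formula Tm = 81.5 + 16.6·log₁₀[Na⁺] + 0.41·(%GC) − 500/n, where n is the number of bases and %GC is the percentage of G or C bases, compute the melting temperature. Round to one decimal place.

75.4°C

Length n = 29. A=6, C=4, T=9, G=10
G+C = 14, so %GC = 14/29 × 100 = 48.276%
Salt term: 16.6 × (-0.523) = -8.682
GC term: 0.41 × 48.276 = 19.793; length term: −500/29 = −17.241
Tm = 81.5 + (-8.682) + 19.793 − 17.241 = 75.37 → 75.4°C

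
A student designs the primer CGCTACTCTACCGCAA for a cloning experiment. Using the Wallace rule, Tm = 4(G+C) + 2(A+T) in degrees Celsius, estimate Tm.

Base counts: A=4, T=3, G=2, C=7
AT pairs contribute 7, GC pairs contribute 9.
Tm = 2(7) + 4(9) = 14 + 36 = 50°C

50°C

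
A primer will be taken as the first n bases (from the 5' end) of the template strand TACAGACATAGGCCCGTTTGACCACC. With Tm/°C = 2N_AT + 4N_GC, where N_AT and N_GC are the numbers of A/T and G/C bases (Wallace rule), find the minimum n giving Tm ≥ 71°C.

First 23 bases: TACAGACATAGGCCCGTTTGACC → Tm = 70°C (< 71°C)
First 24 bases: TACAGACATAGGCCCGTTTGACCA → Tm = 72°C (≥ 71°C)
Since every base adds ≥2°C, Tm only increases with n, so the threshold is first crossed at n = 24.

n = 24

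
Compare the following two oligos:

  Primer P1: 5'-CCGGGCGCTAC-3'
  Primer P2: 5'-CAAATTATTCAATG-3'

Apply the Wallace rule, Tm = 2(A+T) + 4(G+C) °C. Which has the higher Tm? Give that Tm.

Primer P1, 40°C

Primer P1: A+T=2, G+C=9 → Tm = 2(2)+4(9) = 40°C
Primer P2: A+T=11, G+C=3 → Tm = 2(11)+4(3) = 34°C
40°C vs 34°C → primer P1 is higher.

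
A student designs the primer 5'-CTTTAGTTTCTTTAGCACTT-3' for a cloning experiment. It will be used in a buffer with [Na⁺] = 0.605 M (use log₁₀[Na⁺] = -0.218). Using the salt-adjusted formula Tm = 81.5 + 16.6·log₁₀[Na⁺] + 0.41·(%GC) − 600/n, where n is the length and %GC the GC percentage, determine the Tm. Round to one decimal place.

Length n = 20. Base counts: A=3, G=2, C=4, T=11
G+C = 6, so %GC = 6/20 × 100 = 30%
Salt term: 16.6 × (-0.218) = -3.619
GC term: 0.41 × 30 = 12.3; length term: −600/20 = −30
Tm = 81.5 + (-3.619) + 12.3 − 30 = 60.181 → 60.2°C

60.2°C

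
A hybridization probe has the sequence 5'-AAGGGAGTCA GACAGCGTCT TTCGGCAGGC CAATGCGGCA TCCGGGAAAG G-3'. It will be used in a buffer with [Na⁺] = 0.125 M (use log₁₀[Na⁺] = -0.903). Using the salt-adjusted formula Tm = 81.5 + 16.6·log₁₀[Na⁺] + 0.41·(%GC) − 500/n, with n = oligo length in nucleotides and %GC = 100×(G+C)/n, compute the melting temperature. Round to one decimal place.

Length n = 51. Counting bases: T=7, C=12, A=13, G=19
G+C = 31, so %GC = 31/51 × 100 = 60.784%
Salt term: 16.6 × (-0.903) = -14.99
GC term: 0.41 × 60.784 = 24.921; length term: −500/51 = −9.804
Tm = 81.5 + (-14.99) + 24.921 − 9.804 = 81.627 → 81.6°C

81.6°C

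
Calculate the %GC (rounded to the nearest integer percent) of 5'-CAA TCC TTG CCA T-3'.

46%

G=1, C=5, A=3, T=4
G+C = 1 + 5 = 6 out of 13 bases
%GC = 6/13 × 100 = 46.15% ≈ 46%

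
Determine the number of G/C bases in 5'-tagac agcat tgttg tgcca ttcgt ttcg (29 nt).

Scanning the sequence gives C=6, T=11, A=5, G=7.
G+C = 7 + 6 = 13

13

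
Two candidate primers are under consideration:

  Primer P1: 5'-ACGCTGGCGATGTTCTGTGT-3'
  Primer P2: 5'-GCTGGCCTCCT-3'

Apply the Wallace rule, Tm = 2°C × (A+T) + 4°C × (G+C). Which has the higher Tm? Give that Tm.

Primer P1: A+T=9, G+C=11 → Tm = 2(9)+4(11) = 62°C
Primer P2: A+T=3, G+C=8 → Tm = 2(3)+4(8) = 38°C
62°C vs 38°C → primer P1 is higher.

Primer P1, 62°C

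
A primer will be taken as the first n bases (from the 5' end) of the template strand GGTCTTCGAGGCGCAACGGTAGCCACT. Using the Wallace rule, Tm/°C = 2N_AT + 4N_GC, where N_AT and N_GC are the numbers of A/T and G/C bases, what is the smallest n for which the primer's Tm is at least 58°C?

First 17 bases: GGTCTTCGAGGCGCAAC → Tm = 56°C (< 58°C)
First 18 bases: GGTCTTCGAGGCGCAACG → Tm = 60°C (≥ 58°C)
Since every base adds ≥2°C, Tm only increases with n, so the threshold is first crossed at n = 18.

n = 18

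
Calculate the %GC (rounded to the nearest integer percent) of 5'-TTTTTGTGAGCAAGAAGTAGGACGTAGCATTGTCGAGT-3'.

Base counts: G=12, A=10, C=4, T=12
G+C = 12 + 4 = 16 out of 38 bases
%GC = 16/38 × 100 = 42.11% ≈ 42%

42%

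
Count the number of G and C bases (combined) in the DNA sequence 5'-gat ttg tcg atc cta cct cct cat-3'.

11

T=9, A=4, C=8, G=3
Total G or C: 3 + 8 = 11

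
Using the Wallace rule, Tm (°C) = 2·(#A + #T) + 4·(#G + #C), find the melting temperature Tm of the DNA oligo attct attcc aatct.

38°C

Counting bases: A=4, C=4, G=0, T=7
AT pairs contribute 11, GC pairs contribute 4.
Tm = 4·4 + 2·11 = 16 + 22 = 38°C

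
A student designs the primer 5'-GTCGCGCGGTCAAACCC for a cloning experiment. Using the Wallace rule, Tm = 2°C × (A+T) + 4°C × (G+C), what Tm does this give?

58°C

Counting bases: T=2, C=7, A=3, G=5
So N_AT = 5 and N_GC = 12.
Tm = 2(5) + 4(12) = 10 + 48 = 58°C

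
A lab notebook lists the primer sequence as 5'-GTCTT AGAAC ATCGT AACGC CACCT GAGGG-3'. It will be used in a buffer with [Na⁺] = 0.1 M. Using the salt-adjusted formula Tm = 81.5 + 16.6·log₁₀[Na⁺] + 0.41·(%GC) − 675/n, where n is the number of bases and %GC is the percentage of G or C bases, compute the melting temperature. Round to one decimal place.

Length n = 30. T=6, A=8, C=8, G=8
G+C = 16, so %GC = 16/30 × 100 = 53.333%
Salt term: 16.6 × (-1) = -16.6
GC term: 0.41 × 53.333 = 21.867; length term: −675/30 = −22.5
Tm = 81.5 + (-16.6) + 21.867 − 22.5 = 64.267 → 64.3°C

64.3°C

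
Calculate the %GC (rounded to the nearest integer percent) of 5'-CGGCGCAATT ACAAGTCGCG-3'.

60%

T=3, G=6, C=6, A=5
G+C = 6 + 6 = 12 out of 20 bases
%GC = 12/20 × 100 = 60% ≈ 60%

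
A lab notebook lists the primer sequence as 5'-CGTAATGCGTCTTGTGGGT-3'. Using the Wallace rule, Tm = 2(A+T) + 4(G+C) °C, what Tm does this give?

58°C

T=7, C=3, G=7, A=2
AT pairs contribute 9, GC pairs contribute 10.
Tm = 2×9 + 4×10 = 58°C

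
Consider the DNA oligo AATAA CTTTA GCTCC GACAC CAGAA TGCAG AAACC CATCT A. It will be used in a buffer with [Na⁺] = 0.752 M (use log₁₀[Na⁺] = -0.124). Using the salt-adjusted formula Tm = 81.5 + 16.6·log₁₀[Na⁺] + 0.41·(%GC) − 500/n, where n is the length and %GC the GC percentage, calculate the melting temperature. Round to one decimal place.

84.2°C

Length n = 41. Scanning the sequence gives T=8, A=16, C=12, G=5.
G+C = 17, so %GC = 17/41 × 100 = 41.463%
Salt term: 16.6 × (-0.124) = -2.058
GC term: 0.41 × 41.463 = 17; length term: −500/41 = −12.195
Tm = 81.5 + (-2.058) + 17 − 12.195 = 84.247 → 84.2°C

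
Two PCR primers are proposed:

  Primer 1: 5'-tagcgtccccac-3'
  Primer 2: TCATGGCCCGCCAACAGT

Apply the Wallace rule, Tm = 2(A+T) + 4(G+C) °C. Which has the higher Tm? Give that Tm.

Primer 1: A+T=4, G+C=8 → Tm = 2(4)+4(8) = 40°C
Primer 2: A+T=7, G+C=11 → Tm = 2(7)+4(11) = 58°C
40°C vs 58°C → primer 2 is higher.

Primer 2, 58°C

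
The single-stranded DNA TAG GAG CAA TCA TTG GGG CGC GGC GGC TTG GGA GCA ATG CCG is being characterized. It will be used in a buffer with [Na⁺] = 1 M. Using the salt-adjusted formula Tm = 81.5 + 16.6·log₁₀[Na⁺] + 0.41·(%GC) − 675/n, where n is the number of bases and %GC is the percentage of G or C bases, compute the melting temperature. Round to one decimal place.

Length n = 42. Counting bases: A=8, T=7, C=9, G=18
G+C = 27, so %GC = 27/42 × 100 = 64.286%
Salt term: 16.6 × (0) = 0
GC term: 0.41 × 64.286 = 26.357; length term: −675/42 = −16.071
Tm = 81.5 + (0) + 26.357 − 16.071 = 91.786 → 91.8°C

91.8°C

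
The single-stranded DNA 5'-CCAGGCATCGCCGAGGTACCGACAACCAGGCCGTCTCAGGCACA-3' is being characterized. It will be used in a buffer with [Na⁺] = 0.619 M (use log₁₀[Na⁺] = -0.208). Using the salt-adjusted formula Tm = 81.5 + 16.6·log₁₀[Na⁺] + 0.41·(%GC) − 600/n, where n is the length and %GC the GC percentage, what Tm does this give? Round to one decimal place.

91.4°C

Length n = 44. Base counts: A=11, T=4, C=17, G=12
G+C = 29, so %GC = 29/44 × 100 = 65.909%
Salt term: 16.6 × (-0.208) = -3.453
GC term: 0.41 × 65.909 = 27.023; length term: −600/44 = −13.636
Tm = 81.5 + (-3.453) + 27.023 − 13.636 = 91.434 → 91.4°C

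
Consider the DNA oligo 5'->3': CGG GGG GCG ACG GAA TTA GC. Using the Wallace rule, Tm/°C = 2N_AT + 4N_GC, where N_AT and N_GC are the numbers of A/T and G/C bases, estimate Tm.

68°C

Base counts: G=10, A=4, C=4, T=2
A+T = 6, G+C = 14
Tm = 2(6) + 4(14) = 12 + 56 = 68°C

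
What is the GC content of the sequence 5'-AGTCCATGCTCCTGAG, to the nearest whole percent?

56%

Counting bases: T=4, C=5, G=4, A=3
G+C = 4 + 5 = 9 out of 16 bases
%GC = 9/16 × 100 = 56.25% ≈ 56%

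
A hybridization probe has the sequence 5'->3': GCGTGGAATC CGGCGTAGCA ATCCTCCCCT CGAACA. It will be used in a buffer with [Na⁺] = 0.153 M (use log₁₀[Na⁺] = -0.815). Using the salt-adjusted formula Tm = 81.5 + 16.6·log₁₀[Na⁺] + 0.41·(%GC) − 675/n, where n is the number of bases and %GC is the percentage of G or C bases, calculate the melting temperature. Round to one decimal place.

74.3°C

Length n = 36. Counting bases: G=9, C=13, A=8, T=6
G+C = 22, so %GC = 22/36 × 100 = 61.111%
Salt term: 16.6 × (-0.815) = -13.529
GC term: 0.41 × 61.111 = 25.056; length term: −675/36 = −18.75
Tm = 81.5 + (-13.529) + 25.056 − 18.75 = 74.277 → 74.3°C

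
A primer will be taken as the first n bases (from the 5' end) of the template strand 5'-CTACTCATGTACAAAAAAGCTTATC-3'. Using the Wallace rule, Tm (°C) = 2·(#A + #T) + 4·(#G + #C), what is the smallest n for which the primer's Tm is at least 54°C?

n = 20

First 19 bases: CTACTCATGTACAAAAAAG → Tm = 50°C (< 54°C)
First 20 bases: CTACTCATGTACAAAAAAGC → Tm = 54°C (≥ 54°C)
Each additional base adds 2°C (A/T) or 4°C (G/C), so Tm is non-decreasing in n; n = 20 is the first length to reach 54°C.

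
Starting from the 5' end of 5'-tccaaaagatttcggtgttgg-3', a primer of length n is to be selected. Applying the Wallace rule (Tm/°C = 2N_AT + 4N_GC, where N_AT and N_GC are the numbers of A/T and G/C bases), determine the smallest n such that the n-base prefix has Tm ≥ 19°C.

First 7 bases: TCCAAAA → Tm = 18°C (< 19°C)
First 8 bases: TCCAAAAG → Tm = 22°C (≥ 19°C)
Each additional base adds 2°C (A/T) or 4°C (G/C), so Tm is non-decreasing in n; n = 8 is the first length to reach 19°C.

n = 8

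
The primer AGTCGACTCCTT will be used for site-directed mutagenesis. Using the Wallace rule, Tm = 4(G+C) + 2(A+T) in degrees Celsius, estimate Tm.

Scanning the sequence gives T=4, A=2, C=4, G=2.
So N_AT = 6 and N_GC = 6.
Tm = 2(6) + 4(6) = 12 + 24 = 36°C

36°C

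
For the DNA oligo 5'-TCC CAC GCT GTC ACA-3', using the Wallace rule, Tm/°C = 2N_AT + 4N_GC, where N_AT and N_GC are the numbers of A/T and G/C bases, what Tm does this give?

Base counts: A=3, C=7, G=2, T=3
AT pairs contribute 6, GC pairs contribute 9.
Tm = 4·9 + 2·6 = 36 + 12 = 48°C

48°C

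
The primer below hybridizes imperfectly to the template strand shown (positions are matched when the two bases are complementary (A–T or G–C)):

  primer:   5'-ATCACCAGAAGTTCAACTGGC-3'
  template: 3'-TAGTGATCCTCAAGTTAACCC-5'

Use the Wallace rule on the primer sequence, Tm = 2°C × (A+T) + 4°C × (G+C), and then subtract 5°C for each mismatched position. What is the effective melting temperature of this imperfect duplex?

42°C

Primer base counts: A=7, T=4, G=4, C=6 → A+T=11, G+C=10
Perfect-match Tm = 2(11) + 4(10) = 22 + 40 = 62°C
Mismatches (positions where the bases are not complementary): 4 (at positions 6, 9, 17, 21)
Effective Tm = 62 − 4×5 = 62 − 20 = 42°C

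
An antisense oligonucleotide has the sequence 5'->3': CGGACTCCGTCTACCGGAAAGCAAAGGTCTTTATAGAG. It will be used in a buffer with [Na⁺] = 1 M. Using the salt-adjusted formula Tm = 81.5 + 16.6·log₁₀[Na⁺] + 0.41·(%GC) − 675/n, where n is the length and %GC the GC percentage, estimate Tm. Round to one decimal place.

Length n = 38. Counting bases: A=11, T=8, C=9, G=10
G+C = 19, so %GC = 19/38 × 100 = 50%
Salt term: 16.6 × (0) = 0
GC term: 0.41 × 50 = 20.5; length term: −675/38 = −17.763
Tm = 81.5 + (0) + 20.5 − 17.763 = 84.237 → 84.2°C

84.2°C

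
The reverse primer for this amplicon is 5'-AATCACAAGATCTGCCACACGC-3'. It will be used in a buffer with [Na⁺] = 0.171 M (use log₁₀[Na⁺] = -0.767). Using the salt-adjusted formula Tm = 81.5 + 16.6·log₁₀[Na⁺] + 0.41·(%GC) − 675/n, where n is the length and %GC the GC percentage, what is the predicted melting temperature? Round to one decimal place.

58.6°C

Length n = 22. Counting bases: G=3, T=3, A=8, C=8
G+C = 11, so %GC = 11/22 × 100 = 50%
Salt term: 16.6 × (-0.767) = -12.732
GC term: 0.41 × 50 = 20.5; length term: −675/22 = −30.682
Tm = 81.5 + (-12.732) + 20.5 − 30.682 = 58.586 → 58.6°C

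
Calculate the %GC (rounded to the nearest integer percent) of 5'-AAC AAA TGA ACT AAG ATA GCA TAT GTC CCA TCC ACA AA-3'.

Base counts: A=18, G=4, T=7, C=9
G+C = 4 + 9 = 13 out of 38 bases
%GC = 13/38 × 100 = 34.21% ≈ 34%

34%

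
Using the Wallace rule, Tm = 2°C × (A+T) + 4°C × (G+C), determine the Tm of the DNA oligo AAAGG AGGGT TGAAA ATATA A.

54°C

Counting bases: C=0, G=6, T=4, A=11
So N_AT = 15 and N_GC = 6.
Tm = 4·6 + 2·15 = 24 + 30 = 54°C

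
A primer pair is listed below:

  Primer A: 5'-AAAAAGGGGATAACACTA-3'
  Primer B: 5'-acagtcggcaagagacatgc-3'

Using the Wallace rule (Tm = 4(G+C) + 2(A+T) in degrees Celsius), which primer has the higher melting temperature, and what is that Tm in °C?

Primer B, 62°C

Primer A: A+T=12, G+C=6 → Tm = 2(12)+4(6) = 48°C
Primer B: A+T=9, G+C=11 → Tm = 2(9)+4(11) = 62°C
48°C vs 62°C → primer B is higher.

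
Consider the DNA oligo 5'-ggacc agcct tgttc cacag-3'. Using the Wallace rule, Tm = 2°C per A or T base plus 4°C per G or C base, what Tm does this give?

64°C

C=7, A=4, G=5, T=4
So N_AT = 8 and N_GC = 12.
Tm = 4·12 + 2·8 = 48 + 16 = 64°C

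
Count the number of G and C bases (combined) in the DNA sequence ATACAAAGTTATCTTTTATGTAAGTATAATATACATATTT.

6

Scanning the sequence gives G=3, C=3, T=18, A=16.
G+C = 3 + 3 = 6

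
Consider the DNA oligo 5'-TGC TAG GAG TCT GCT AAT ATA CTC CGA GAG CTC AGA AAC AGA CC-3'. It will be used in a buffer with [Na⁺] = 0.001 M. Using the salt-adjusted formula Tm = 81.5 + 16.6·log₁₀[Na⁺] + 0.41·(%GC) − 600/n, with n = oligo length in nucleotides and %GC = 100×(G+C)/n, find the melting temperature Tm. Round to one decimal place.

Length n = 44. Base counts: C=11, A=14, T=9, G=10
G+C = 21, so %GC = 21/44 × 100 = 47.727%
Salt term: 16.6 × (-3) = -49.8
GC term: 0.41 × 47.727 = 19.568; length term: −600/44 = −13.636
Tm = 81.5 + (-49.8) + 19.568 − 13.636 = 37.632 → 37.6°C

37.6°C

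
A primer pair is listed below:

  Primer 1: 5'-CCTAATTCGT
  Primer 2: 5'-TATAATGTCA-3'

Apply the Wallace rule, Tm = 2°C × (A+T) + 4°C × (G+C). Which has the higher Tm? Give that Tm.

Primer 1: A+T=6, G+C=4 → Tm = 2(6)+4(4) = 28°C
Primer 2: A+T=8, G+C=2 → Tm = 2(8)+4(2) = 24°C
28°C vs 24°C → primer 1 is higher.

Primer 1, 28°C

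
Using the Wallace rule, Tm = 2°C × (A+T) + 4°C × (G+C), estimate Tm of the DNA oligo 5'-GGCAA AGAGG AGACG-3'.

48°C

Counting bases: T=0, G=7, C=2, A=6
So N_AT = 6 and N_GC = 9.
Tm = 2(6) + 4(9) = 12 + 36 = 48°C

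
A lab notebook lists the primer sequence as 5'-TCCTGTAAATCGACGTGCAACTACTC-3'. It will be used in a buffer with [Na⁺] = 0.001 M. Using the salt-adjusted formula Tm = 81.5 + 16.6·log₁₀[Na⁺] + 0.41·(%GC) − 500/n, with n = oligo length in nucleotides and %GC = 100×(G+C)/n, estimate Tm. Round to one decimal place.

Length n = 26. Base counts: T=7, A=7, C=8, G=4
G+C = 12, so %GC = 12/26 × 100 = 46.154%
Salt term: 16.6 × (-3) = -49.8
GC term: 0.41 × 46.154 = 18.923; length term: −500/26 = −19.231
Tm = 81.5 + (-49.8) + 18.923 − 19.231 = 31.392 → 31.4°C

31.4°C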